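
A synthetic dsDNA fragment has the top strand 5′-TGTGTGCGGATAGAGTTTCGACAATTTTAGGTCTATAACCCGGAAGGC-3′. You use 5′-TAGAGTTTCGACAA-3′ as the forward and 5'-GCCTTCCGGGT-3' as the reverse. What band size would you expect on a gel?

The forward primer matches the template at positions 11–24.
The reverse primer's reverse complement is ACCCGGAAGGC, which matches the template at positions 38–48.
The product runs from position 11 to position 48, so its length is 48 − 11 + 1 = 38 bp.

38 bp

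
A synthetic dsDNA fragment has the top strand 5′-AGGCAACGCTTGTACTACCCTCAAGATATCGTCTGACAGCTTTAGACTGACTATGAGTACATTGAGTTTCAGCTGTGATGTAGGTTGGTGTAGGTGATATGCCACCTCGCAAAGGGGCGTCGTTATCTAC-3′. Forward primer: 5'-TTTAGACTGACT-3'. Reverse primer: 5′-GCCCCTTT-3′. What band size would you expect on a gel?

78 bp

The forward primer matches the template at positions 41–52.
Reverse complement of the reverse primer: AAAGGGGC. This occurs on the top strand at positions 111–118.
The product runs from position 41 to position 118, so its length is 118 − 41 + 1 = 78 bp.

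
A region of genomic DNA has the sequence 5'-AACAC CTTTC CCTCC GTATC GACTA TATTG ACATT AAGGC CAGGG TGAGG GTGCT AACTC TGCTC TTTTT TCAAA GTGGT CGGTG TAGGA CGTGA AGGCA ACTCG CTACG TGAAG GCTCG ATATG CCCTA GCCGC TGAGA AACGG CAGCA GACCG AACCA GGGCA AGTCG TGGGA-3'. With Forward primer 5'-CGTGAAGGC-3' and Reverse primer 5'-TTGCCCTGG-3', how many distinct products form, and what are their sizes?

Two products: 76 bp, 58 bp

The forward primer CGTGAAGGC matches the top strand at positions 91–99, 109–117.
The reverse primer's reverse complement is CCAGGGCAA, matching at positions 158–166.
Each forward site pairs with the reverse site to give a product ending at position 166: sizes 76, 58 bp.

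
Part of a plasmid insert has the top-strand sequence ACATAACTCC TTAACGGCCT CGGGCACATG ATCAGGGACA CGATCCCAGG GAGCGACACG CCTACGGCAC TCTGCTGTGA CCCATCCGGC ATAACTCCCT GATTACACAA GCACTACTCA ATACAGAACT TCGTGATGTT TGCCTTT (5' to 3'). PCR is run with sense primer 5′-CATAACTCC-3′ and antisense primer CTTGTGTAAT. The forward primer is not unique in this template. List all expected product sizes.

110 bp, 22 bp

The forward primer CATAACTCC matches the top strand at positions 2–10, 90–98.
The reverse primer's reverse complement is ATTACACAAG, matching at positions 102–111.
Each forward site pairs with the reverse site to give a product ending at position 111: sizes 110, 22 bp.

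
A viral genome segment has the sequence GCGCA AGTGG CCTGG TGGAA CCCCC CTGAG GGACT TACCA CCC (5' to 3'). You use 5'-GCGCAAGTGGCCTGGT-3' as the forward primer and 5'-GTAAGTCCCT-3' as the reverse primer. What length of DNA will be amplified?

38 bp

Scanning the template, GCGCAAGTGGCCTGGT occurs at positions 1–16; this primer anneals to the bottom strand there with its 3' end pointing downstream.
Reverse complement of the reverse primer: AGGGACTTAC. This occurs on the top strand at positions 29–38.
Amplicon spans positions 1–38: 38 bp.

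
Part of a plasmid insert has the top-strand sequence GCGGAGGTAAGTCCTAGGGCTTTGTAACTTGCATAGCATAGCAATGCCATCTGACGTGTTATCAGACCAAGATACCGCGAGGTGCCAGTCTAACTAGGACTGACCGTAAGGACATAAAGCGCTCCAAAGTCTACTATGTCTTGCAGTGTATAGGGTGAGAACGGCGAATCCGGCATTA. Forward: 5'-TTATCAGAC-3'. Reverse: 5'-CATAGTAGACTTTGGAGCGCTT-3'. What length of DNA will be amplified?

The forward primer matches the template at positions 59–67.
The reverse primer's reverse complement is AAGCGCTCCAAAGTCTACTATG, which matches the template at positions 117–138.
Amplicon spans positions 59–138: 80 bp.

80 bp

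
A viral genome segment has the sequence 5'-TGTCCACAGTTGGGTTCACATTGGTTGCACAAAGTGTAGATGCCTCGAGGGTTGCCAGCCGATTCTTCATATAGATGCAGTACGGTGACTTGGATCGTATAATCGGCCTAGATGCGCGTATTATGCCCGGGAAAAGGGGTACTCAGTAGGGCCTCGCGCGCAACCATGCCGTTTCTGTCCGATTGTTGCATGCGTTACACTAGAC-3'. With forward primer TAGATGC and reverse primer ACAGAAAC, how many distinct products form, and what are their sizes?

The forward primer TAGATGC matches the top strand at positions 37–43, 72–78, 109–115.
The reverse primer's reverse complement is GTTTCTGT, matching at positions 171–178.
Each forward site pairs with the reverse site to give a product ending at position 178: sizes 142, 107, 70 bp.

Three products: 142 bp, 107 bp, 70 bp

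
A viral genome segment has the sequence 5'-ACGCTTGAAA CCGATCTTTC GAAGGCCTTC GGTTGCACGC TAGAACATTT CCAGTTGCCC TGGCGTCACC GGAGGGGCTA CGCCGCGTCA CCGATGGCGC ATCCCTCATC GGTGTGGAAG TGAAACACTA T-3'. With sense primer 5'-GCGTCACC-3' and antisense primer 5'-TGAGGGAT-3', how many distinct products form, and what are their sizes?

The forward primer GCGTCACC matches the top strand at positions 63–70, 85–92.
The reverse primer's reverse complement is ATCCCTCA, matching at positions 101–108.
Each forward site pairs with the reverse site to give a product ending at position 108: sizes 46, 24 bp.

Two products: 46 bp, 24 bp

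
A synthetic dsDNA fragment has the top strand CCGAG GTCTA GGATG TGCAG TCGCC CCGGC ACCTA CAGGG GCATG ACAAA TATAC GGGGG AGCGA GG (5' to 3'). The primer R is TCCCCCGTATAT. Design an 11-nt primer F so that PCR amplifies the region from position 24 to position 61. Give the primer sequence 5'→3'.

The reverse primer's reverse complement ATATACGGGGGA matches the template at positions 50–61; the product starts at position 24.
The forward primer is identical to the top strand over positions 24–34: CCCCGGCACCT.

5'-CCCCGGCACCT-3'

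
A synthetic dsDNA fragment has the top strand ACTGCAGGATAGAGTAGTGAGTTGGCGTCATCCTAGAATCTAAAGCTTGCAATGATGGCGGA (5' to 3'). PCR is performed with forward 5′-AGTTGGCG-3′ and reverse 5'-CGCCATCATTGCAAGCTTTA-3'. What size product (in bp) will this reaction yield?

The forward primer matches the template at positions 20–27.
Reverse complement of the reverse primer: TAAAGCTTGCAATGATGGCG. This occurs on the top strand at positions 41–60.
Amplicon spans positions 20–60: 41 bp.

41 bp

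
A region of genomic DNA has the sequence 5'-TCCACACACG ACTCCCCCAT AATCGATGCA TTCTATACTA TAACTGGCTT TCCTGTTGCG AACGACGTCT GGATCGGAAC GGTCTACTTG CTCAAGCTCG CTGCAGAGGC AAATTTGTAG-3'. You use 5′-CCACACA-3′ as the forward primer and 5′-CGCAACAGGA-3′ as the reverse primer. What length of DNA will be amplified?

59 bp

Forward primer CCACACA is found on the top strand at positions 2–8.
Taking the reverse complement of CGCAACAGGA gives TCCTGTTGCG, found at positions 51–60 on the template; the primer anneals here to the top strand with its 3' end pointing upstream.
Amplicon spans positions 2–60: 59 bp.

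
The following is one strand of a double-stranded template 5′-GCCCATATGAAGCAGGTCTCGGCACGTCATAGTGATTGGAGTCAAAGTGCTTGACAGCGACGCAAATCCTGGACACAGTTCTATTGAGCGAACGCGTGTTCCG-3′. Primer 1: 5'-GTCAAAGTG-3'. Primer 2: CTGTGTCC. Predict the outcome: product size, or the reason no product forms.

Primer 1 (GTCAAAGTG) matches the top strand at positions 41–49; it acts as a forward primer.
Primer 2's reverse complement is GGACACAG, matching the top strand at positions 71–78; it acts as a reverse primer.
The 3' ends face each other across positions 41–78, giving a 38 bp product.

Yes — a 38 bp product.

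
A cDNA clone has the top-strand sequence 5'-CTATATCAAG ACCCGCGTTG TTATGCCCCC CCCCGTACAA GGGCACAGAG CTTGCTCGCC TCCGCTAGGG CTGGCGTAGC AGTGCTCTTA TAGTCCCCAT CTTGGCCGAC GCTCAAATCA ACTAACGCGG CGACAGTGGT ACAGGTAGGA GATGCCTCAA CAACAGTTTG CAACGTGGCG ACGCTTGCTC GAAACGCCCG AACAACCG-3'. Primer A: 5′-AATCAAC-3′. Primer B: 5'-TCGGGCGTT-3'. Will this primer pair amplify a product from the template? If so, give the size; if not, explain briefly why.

Yes — an 86 bp product.

Primer A (AATCAAC) matches the top strand at positions 116–122; it acts as a forward primer.
Primer B's reverse complement is AACGCCCGA, matching the top strand at positions 193–201; it acts as a reverse primer.
The 3' ends face each other across positions 116–201, giving an 86 bp product.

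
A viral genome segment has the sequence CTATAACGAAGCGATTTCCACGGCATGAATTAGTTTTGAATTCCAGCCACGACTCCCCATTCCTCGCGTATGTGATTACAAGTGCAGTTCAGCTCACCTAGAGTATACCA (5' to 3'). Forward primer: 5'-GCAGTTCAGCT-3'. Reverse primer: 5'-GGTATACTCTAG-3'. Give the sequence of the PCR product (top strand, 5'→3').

5'-GCAGTTCAGCTCACCTAGAGTATACC-3'

Forward primer GCAGTTCAGCT is found on the top strand at positions 84–94.
Taking the reverse complement of GGTATACTCTAG gives CTAGAGTATACC, found at positions 98–109 on the template; the primer anneals here to the top strand with its 3' end pointing upstream.
The product is the template from position 84 through 109 (26 bp).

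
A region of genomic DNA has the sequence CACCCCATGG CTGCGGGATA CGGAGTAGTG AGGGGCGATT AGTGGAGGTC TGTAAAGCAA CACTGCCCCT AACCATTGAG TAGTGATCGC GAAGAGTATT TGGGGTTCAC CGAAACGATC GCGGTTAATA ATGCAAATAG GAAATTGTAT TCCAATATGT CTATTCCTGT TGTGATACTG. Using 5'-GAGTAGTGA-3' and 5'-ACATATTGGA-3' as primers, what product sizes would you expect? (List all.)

138 bp, 83 bp

The forward primer GAGTAGTGA matches the top strand at positions 23–31, 78–86.
The reverse primer's reverse complement is TCCAATATGT, matching at positions 151–160.
Each forward site pairs with the reverse site to give a product ending at position 160: sizes 138, 83 bp.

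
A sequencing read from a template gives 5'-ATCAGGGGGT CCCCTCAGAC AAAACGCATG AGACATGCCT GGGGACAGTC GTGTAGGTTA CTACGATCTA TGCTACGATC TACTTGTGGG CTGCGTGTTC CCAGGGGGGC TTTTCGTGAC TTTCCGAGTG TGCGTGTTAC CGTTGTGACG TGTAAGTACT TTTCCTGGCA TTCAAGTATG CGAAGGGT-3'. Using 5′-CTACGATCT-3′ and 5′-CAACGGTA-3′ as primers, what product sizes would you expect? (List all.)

The forward primer CTACGATCT matches the top strand at positions 61–69, 73–81.
The reverse primer's reverse complement is TACCGTTG, matching at positions 138–145.
Each forward site pairs with the reverse site to give a product ending at position 145: sizes 85, 73 bp.

85 bp, 73 bp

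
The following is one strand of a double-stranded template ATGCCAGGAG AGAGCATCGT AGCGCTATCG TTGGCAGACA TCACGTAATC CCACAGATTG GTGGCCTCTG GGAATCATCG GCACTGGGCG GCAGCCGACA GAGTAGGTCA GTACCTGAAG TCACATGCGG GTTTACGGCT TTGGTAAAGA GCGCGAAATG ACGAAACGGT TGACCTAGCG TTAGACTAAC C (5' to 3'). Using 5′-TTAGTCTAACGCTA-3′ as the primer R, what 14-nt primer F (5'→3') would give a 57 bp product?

The reverse primer's reverse complement TAGCGTTAGACTAA matches the template at positions 176–189, so the product ends at position 189.
A 57 bp product then starts at position 189 − 57 + 1 = 133.
The forward primer is identical to the top strand there: TTACGGCTTTGGTA.

5'-TTACGGCTTTGGTA-3'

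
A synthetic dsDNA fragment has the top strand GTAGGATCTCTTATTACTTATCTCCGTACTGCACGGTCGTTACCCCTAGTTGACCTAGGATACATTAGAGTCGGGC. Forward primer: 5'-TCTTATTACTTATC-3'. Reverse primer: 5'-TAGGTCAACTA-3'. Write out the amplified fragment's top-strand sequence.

Scanning the template, TCTTATTACTTATC occurs at positions 9–22; this primer anneals to the bottom strand there with its 3' end pointing downstream.
Taking the reverse complement of TAGGTCAACTA gives TAGTTGACCTA, found at positions 47–57 on the template; the primer anneals here to the top strand with its 3' end pointing upstream.
The product is the template from position 9 through 57 (49 bp).

5'-TCTTATTACTTATCTCCGTACTGCACGGTCGTTACCCCTAGTTGACCTA-3'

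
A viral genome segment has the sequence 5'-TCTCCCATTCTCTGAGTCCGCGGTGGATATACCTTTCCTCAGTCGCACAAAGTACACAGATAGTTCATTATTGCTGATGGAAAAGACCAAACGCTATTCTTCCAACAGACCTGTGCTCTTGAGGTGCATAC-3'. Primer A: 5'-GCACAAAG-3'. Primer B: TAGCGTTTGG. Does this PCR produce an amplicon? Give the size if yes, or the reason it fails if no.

Primer A (GCACAAAG) matches the top strand at positions 45–52; it acts as a forward primer.
Primer B's reverse complement is CCAAACGCTA, matching the top strand at positions 87–96; it acts as a reverse primer.
The 3' ends face each other across positions 45–96, giving a 52 bp product.

Yes — a 52 bp product.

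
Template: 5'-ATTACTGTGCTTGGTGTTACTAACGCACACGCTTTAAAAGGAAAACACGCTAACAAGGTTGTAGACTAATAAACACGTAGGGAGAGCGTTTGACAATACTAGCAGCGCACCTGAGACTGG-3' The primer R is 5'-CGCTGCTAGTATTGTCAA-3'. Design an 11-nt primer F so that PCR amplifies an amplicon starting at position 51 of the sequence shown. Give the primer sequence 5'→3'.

5'-TAACAAGGTTG-3'

The reverse primer's reverse complement TTGACAATACTAGCAGCG matches the template at positions 90–107; the product starts at position 51.
The forward primer is identical to the top strand over positions 51–61: TAACAAGGTTG.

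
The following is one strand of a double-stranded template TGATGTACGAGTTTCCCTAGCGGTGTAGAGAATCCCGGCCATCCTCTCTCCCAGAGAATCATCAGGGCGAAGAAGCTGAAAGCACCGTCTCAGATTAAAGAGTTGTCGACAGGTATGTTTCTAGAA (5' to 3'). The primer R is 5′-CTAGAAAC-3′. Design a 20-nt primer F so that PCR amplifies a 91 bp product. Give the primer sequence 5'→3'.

The reverse primer's reverse complement GTTTCTAG matches the template at positions 117–124, so the product ends at position 124.
A 91 bp product then starts at position 124 − 91 + 1 = 34.
The forward primer is identical to the top strand there: CCCGGCCATCCTCTCTCCCA.

5'-CCCGGCCATCCTCTCTCCCA-3'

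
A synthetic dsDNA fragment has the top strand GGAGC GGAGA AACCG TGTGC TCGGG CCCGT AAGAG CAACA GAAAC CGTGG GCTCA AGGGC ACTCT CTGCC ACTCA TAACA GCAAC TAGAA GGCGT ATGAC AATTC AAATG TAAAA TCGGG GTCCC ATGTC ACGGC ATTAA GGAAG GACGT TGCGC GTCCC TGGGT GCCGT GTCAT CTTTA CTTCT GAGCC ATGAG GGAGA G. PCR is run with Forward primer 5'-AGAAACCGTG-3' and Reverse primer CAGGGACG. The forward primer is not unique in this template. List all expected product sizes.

155 bp, 123 bp

The forward primer AGAAACCGTG matches the top strand at positions 8–17, 40–49.
The reverse primer's reverse complement is CGTCCCTG, matching at positions 155–162.
Each forward site pairs with the reverse site to give a product ending at position 162: sizes 155, 123 bp.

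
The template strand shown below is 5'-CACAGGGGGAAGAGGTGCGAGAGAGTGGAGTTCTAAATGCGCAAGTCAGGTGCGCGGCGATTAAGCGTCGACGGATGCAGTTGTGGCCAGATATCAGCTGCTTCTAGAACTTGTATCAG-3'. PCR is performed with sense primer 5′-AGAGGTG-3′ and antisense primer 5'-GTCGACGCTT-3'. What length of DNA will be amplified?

62 bp

The forward primer matches the template at positions 11–17.
The reverse primer's reverse complement is AAGCGTCGAC, which matches the template at positions 63–72.
Product length = (reverse-primer end) − (forward-primer start) + 1 = 72 − 11 + 1 = 62 bp.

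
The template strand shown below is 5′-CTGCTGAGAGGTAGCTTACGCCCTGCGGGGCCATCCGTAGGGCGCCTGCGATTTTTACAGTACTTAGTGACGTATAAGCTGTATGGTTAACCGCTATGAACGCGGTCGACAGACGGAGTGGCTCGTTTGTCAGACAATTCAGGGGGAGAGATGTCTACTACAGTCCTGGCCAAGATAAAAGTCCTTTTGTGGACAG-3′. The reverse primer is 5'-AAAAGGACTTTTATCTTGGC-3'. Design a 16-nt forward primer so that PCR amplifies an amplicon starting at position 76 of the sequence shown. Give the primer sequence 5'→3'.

The reverse primer's reverse complement GCCAAGATAAAAGTCCTTTT matches the template at positions 169–188; the product starts at position 76.
The forward primer is identical to the top strand over positions 76–91: AAGCTGTATGGTTAAC.

5'-AAGCTGTATGGTTAAC-3'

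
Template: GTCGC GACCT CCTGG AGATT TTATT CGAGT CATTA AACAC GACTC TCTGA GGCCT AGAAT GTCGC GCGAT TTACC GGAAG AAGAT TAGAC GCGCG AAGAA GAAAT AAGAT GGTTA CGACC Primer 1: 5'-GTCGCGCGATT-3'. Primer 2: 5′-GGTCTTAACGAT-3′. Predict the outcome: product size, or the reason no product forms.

No product — primer 2 has no binding site in the template.

Primer 2 (GGTCTTAACGAT) does not match the top strand, and its reverse complement ATCGTTAAGACC does not match either.
With no annealing site for primer 2, no amplification occurs.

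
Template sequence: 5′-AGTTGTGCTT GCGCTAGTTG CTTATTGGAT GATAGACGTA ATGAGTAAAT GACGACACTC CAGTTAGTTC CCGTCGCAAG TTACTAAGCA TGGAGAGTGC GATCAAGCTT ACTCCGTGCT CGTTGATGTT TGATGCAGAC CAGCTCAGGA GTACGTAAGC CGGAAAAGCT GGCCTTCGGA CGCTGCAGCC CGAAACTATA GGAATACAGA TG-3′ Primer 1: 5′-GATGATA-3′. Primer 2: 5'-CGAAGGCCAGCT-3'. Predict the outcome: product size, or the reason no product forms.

Yes — a 151 bp product.

Primer 1 (GATGATA) matches the top strand at positions 28–34; it acts as a forward primer.
Primer 2's reverse complement is AGCTGGCCTTCG, matching the top strand at positions 167–178; it acts as a reverse primer.
The 3' ends face each other across positions 28–178, giving a 151 bp product.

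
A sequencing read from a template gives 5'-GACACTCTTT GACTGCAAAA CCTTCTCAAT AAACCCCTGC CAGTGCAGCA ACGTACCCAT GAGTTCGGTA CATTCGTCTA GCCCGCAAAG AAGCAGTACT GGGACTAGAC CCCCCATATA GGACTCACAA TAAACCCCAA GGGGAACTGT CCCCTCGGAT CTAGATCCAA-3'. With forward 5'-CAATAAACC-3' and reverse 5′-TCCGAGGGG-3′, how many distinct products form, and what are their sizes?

Two products: 133 bp, 32 bp

The forward primer CAATAAACC matches the top strand at positions 27–35, 128–136.
The reverse primer's reverse complement is CCCCTCGGA, matching at positions 151–159.
Each forward site pairs with the reverse site to give a product ending at position 159: sizes 133, 32 bp.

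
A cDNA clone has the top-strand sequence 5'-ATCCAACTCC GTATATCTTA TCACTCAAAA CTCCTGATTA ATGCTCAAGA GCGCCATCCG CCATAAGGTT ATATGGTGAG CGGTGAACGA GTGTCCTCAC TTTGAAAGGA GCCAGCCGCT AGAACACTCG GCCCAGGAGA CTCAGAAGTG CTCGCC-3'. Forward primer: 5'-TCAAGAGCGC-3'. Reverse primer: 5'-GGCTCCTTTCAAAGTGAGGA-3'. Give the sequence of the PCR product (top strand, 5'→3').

5'-TCAAGAGCGCCATCCGCCATAAGGTTATATGGTGAGCGGTGAACGAGTGTCCTCACTTTGAAAGGAGCC-3'

The forward primer matches the template at positions 45–54.
Reverse complement of the reverse primer: TCCTCACTTTGAAAGGAGCC. This occurs on the top strand at positions 94–113.
The product is the template from position 45 through 113 (69 bp).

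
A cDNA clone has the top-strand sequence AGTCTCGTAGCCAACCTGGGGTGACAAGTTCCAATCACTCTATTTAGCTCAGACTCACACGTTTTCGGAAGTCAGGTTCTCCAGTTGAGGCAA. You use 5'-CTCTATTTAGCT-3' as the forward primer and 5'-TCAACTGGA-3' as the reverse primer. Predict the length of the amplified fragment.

Scanning the template, CTCTATTTAGCT occurs at positions 38–49; this primer anneals to the bottom strand there with its 3' end pointing downstream.
Reverse complement of the reverse primer: TCCAGTTGA. This occurs on the top strand at positions 80–88.
Product length = (reverse-primer end) − (forward-primer start) + 1 = 88 − 38 + 1 = 51 bp.

51 bp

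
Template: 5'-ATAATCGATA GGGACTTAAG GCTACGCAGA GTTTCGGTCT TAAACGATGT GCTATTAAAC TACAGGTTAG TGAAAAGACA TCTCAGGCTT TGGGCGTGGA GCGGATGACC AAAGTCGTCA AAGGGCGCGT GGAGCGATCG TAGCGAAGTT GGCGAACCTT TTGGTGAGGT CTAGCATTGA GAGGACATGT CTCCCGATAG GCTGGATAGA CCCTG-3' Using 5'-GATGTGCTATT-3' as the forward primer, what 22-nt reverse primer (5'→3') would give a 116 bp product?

The forward primer binds at positions 46–56, so a 116 bp product ends at position 46 + 116 − 1 = 161.
The reverse primer anneals to the top strand over positions 140–161, i.e. to GTAGCGAAGTTGGCGAACCTTT.
Its sequence written 5'→3' is the reverse complement: AAAGGTTCGCCAACTTCGCTAC.

5'-AAAGGTTCGCCAACTTCGCTAC-3'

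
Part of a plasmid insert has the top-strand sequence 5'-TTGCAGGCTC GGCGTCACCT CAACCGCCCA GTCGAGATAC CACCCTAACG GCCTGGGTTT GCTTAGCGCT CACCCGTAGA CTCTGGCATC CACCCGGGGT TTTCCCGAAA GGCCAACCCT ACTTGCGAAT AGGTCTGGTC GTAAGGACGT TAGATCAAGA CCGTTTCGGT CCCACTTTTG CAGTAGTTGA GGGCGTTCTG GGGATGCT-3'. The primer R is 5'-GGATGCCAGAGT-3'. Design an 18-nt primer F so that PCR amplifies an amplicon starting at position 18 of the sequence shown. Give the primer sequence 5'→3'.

The reverse primer's reverse complement ACTCTGGCATCC matches the template at positions 80–91; the product starts at position 18.
The forward primer is identical to the top strand over positions 18–35: CCTCAACCGCCCAGTCGA.

5'-CCTCAACCGCCCAGTCGA-3'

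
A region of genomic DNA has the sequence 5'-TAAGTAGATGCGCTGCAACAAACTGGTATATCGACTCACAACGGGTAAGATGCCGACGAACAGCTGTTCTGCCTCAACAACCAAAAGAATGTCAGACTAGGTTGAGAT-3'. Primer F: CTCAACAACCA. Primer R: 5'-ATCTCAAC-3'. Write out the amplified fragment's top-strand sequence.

5'-CTCAACAACCAAAAGAATGTCAGACTAGGTTGAGAT-3'

Scanning the template, CTCAACAACCA occurs at positions 73–83; this primer anneals to the bottom strand there with its 3' end pointing downstream.
Taking the reverse complement of ATCTCAAC gives GTTGAGAT, found at positions 101–108 on the template; the primer anneals here to the top strand with its 3' end pointing upstream.
The product is the template from position 73 through 108 (36 bp).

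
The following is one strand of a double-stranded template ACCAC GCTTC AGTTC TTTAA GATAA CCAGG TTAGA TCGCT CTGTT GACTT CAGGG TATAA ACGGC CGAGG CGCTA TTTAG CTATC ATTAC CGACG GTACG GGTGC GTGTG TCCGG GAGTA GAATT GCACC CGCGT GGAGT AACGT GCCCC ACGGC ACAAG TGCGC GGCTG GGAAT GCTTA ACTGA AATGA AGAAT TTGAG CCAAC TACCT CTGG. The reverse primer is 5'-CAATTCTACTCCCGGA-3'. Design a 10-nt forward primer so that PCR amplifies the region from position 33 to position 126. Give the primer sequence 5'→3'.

The reverse primer's reverse complement TCCGGGAGTAGAATTG matches the template at positions 111–126; the product starts at position 33.
The forward primer is identical to the top strand over positions 33–42: AGATCGCTCT.

5'-AGATCGCTCT-3'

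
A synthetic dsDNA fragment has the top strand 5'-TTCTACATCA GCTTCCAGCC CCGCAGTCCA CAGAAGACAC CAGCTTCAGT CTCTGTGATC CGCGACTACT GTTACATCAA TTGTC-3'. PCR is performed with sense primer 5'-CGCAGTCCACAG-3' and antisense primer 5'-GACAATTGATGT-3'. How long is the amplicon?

The forward primer matches the template at positions 22–33.
The reverse primer's reverse complement is ACATCAATTGTC, which matches the template at positions 74–85.
Product length = (reverse-primer end) − (forward-primer start) + 1 = 85 − 22 + 1 = 64 bp.

64 bp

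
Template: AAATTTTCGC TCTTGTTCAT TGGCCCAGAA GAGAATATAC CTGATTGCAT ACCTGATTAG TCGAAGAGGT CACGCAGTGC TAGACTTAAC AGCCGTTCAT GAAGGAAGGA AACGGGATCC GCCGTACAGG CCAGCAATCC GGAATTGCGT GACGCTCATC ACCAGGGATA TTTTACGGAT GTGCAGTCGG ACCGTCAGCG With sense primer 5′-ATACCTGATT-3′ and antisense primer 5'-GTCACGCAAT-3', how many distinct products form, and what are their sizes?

The forward primer ATACCTGATT matches the top strand at positions 37–46, 49–58.
The reverse primer's reverse complement is ATTGCGTGAC, matching at positions 144–153.
Each forward site pairs with the reverse site to give a product ending at position 153: sizes 117, 105 bp.

Two products: 117 bp, 105 bp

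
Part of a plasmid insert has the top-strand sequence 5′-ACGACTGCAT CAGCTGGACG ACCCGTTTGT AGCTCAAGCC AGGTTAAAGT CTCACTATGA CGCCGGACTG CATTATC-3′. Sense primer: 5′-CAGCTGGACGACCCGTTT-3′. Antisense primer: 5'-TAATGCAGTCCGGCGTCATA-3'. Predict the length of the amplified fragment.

Forward primer CAGCTGGACGACCCGTTT is found on the top strand at positions 11–28.
The reverse primer's reverse complement is TATGACGCCGGACTGCATTA, which matches the template at positions 56–75.
Product length = (reverse-primer end) − (forward-primer start) + 1 = 75 − 11 + 1 = 65 bp.

65 bp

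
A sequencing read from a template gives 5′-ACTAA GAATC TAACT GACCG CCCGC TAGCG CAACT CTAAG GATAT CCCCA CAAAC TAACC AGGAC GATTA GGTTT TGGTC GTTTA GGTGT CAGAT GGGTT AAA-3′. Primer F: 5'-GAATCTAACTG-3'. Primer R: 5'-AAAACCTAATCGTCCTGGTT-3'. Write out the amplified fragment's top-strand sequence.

Scanning the template, GAATCTAACTG occurs at positions 6–16; this primer anneals to the bottom strand there with its 3' end pointing downstream.
Reverse complement of the reverse primer: AACCAGGACGATTAGGTTTT. This occurs on the top strand at positions 57–76.
The product is the template from position 6 through 76 (71 bp).

5'-GAATCTAACTGACCGCCCGCTAGCGCAACTCTAAGGATATCCCCACAAACTAACCAGGACGATTAGGTTTT-3'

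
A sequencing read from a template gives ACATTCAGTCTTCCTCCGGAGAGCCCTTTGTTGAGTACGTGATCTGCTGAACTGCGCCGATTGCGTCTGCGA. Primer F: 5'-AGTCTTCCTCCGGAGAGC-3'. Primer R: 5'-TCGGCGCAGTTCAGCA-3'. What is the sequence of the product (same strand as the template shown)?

5'-AGTCTTCCTCCGGAGAGCCCTTTGTTGAGTACGTGATCTGCTGAACTGCGCCGA-3'

The forward primer matches the template at positions 7–24.
The reverse primer's reverse complement is TGCTGAACTGCGCCGA, which matches the template at positions 45–60.
The product is the template from position 7 through 60 (54 bp).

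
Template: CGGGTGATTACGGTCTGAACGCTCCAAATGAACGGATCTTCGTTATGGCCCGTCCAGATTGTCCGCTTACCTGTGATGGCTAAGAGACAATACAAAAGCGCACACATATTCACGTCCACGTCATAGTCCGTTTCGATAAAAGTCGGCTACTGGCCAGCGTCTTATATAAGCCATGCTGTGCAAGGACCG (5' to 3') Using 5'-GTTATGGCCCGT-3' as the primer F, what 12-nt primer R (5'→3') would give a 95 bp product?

The forward primer binds at positions 42–53, so a 95 bp product ends at position 42 + 95 − 1 = 136.
The reverse primer anneals to the top strand over positions 125–136, i.e. to AGTCCGTTTCGA.
Its sequence written 5'→3' is the reverse complement: TCGAAACGGACT.

5'-TCGAAACGGACT-3'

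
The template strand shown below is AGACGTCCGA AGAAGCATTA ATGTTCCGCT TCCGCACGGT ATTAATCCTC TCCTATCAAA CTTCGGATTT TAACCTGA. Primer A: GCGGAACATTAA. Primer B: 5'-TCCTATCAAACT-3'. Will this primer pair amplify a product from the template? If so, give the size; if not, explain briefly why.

Primer A (GCGGAACATTAA) has reverse complement TTAATGTTCCGC, which matches the top strand at positions 18–29; primer A anneals to the top strand there with its 3' end pointing upstream toward position 18.
Primer B (TCCTATCAAACT) matches the top strand directly at positions 51–62; it anneals to the bottom strand with its 3' end pointing downstream toward position 62.
The 3' ends diverge (primer A extends toward position 1, primer B toward position 78), so the primers never converge on a shared product.

No product — the primers' 3' ends point away from each other.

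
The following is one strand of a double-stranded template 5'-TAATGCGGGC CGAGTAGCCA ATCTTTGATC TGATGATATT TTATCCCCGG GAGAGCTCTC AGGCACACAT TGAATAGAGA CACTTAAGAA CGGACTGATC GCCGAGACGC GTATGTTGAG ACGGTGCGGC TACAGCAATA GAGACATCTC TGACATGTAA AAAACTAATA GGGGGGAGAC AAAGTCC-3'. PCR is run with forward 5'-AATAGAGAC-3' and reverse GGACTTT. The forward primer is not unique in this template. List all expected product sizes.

The forward primer AATAGAGAC matches the top strand at positions 73–81, 137–145.
The reverse primer's reverse complement is AAAGTCC, matching at positions 181–187.
Each forward site pairs with the reverse site to give a product ending at position 187: sizes 115, 51 bp.

115 bp, 51 bp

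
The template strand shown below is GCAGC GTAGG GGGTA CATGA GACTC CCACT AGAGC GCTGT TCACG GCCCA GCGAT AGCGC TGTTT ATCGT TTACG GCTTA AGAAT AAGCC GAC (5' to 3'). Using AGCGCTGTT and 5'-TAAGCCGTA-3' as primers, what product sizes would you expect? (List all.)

The forward primer AGCGCTGTT matches the top strand at positions 33–41, 56–64.
The reverse primer's reverse complement is TACGGCTTA, matching at positions 72–80.
Each forward site pairs with the reverse site to give a product ending at position 80: sizes 48, 25 bp.

48 bp, 25 bp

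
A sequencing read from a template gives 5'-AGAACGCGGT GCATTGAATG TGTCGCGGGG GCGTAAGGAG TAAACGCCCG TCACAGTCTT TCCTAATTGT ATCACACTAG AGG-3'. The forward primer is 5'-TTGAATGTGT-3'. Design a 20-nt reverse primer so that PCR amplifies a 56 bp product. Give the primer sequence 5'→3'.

The forward primer binds at positions 14–23, so a 56 bp product ends at position 14 + 56 − 1 = 69.
The reverse primer anneals to the top strand over positions 50–69, i.e. to GTCACAGTCTTTCCTAATTG.
Its sequence written 5'→3' is the reverse complement: CAATTAGGAAAGACTGTGAC.

5'-CAATTAGGAAAGACTGTGAC-3'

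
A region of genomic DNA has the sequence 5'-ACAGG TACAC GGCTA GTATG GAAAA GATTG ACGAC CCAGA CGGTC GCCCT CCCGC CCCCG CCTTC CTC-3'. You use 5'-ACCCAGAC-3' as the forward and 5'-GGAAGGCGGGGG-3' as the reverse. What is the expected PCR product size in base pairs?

33 bp

Scanning the template, ACCCAGAC occurs at positions 34–41; this primer anneals to the bottom strand there with its 3' end pointing downstream.
Reverse complement of the reverse primer: CCCCCGCCTTCC. This occurs on the top strand at positions 55–66.
Amplicon spans positions 34–66: 33 bp.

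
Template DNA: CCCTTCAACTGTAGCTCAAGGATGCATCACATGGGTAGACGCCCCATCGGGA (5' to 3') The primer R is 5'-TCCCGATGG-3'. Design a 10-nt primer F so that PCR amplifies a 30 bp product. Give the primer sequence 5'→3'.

5'-TGCATCACAT-3'

The reverse primer's reverse complement CCATCGGGA matches the template at positions 44–52, so the product ends at position 52.
A 30 bp product then starts at position 52 − 30 + 1 = 23.
The forward primer is identical to the top strand there: TGCATCACAT.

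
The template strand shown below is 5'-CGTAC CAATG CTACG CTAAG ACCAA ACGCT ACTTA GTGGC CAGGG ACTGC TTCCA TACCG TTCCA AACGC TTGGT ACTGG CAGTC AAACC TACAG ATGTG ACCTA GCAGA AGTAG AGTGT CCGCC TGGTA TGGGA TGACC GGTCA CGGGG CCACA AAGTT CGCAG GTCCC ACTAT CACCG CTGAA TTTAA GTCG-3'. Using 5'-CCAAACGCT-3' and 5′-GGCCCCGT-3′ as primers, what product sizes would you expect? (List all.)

131 bp, 90 bp

The forward primer CCAAACGCT matches the top strand at positions 22–30, 63–71.
The reverse primer's reverse complement is ACGGGGCC, matching at positions 145–152.
Each forward site pairs with the reverse site to give a product ending at position 152: sizes 131, 90 bp.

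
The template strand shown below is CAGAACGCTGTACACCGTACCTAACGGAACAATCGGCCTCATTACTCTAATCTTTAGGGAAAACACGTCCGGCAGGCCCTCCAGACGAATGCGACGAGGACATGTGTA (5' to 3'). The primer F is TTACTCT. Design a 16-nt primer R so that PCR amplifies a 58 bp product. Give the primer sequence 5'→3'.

5'-CCTCGTCGCATTCGTC-3'

The forward primer binds at positions 42–48, so a 58 bp product ends at position 42 + 58 − 1 = 99.
The reverse primer anneals to the top strand over positions 84–99, i.e. to GACGAATGCGACGAGG.
Its sequence written 5'→3' is the reverse complement: CCTCGTCGCATTCGTC.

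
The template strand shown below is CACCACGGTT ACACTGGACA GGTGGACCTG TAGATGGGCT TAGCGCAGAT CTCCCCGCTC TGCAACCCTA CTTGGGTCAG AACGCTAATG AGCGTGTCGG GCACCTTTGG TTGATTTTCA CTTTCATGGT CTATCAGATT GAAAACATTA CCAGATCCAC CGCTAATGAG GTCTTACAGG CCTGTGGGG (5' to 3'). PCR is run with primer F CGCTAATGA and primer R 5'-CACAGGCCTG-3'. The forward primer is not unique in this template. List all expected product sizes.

The forward primer CGCTAATGA matches the top strand at positions 83–91, 161–169.
The reverse primer's reverse complement is CAGGCCTGTG, matching at positions 177–186.
Each forward site pairs with the reverse site to give a product ending at position 186: sizes 104, 26 bp.

104 bp, 26 bp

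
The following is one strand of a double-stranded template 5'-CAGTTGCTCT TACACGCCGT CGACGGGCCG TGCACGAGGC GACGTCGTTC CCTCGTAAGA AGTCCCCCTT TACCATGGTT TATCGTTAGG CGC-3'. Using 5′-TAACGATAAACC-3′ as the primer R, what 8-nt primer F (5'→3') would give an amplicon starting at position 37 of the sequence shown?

5'-AGGCGACG-3'

The reverse primer's reverse complement GGTTTATCGTTA matches the template at positions 77–88; the product starts at position 37.
The forward primer is identical to the top strand over positions 37–44: AGGCGACG.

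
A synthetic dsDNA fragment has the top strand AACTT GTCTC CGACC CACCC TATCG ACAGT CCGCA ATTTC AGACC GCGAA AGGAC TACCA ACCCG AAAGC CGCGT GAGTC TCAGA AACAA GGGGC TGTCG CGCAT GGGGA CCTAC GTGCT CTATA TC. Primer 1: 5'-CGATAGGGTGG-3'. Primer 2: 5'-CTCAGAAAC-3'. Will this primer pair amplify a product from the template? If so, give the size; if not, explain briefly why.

Primer 1 (CGATAGGGTGG) has reverse complement CCACCCTATCG, which matches the top strand at positions 15–25; primer 1 anneals to the top strand there with its 3' end pointing upstream toward position 15.
Primer 2 (CTCAGAAAC) matches the top strand directly at positions 80–88; it anneals to the bottom strand with its 3' end pointing downstream toward position 88.
The 3' ends diverge (primer 1 extends toward position 1, primer 2 toward position 127), so the primers never converge on a shared product.

No product — the primers' 3' ends point away from each other.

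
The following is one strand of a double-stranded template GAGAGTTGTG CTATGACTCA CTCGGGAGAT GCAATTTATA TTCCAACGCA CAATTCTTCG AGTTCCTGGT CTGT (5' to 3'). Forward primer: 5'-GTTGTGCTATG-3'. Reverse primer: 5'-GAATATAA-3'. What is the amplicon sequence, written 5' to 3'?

Forward primer GTTGTGCTATG is found on the top strand at positions 5–15.
Reverse complement of the reverse primer: TTATATTC. This occurs on the top strand at positions 36–43.
The product is the template from position 5 through 43 (39 bp).

5'-GTTGTGCTATGACTCACTCGGGAGATGCAATTTATATTC-3'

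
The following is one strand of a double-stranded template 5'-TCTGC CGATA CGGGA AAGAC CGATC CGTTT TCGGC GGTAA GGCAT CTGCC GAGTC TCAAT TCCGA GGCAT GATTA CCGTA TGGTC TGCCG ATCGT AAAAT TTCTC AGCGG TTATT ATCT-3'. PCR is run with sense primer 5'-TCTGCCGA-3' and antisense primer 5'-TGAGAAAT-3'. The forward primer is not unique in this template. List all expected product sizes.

The forward primer TCTGCCGA matches the top strand at positions 1–8, 45–52, 84–91.
The reverse primer's reverse complement is ATTTCTCA, matching at positions 99–106.
Each forward site pairs with the reverse site to give a product ending at position 106: sizes 106, 62, 23 bp.

106 bp, 62 bp, 23 bp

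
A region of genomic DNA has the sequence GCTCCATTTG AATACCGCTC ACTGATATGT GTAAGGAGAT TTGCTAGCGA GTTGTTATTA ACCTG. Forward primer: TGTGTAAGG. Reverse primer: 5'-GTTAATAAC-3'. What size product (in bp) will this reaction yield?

35 bp

Scanning the template, TGTGTAAGG occurs at positions 28–36; this primer anneals to the bottom strand there with its 3' end pointing downstream.
The reverse primer's reverse complement is GTTATTAAC, which matches the template at positions 54–62.
The product runs from position 28 to position 62, so its length is 62 − 28 + 1 = 35 bp.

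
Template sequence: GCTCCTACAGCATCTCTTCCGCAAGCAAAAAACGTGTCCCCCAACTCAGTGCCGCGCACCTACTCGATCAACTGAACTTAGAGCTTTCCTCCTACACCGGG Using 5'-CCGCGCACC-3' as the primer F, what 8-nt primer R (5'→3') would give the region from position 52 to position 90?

5'-AGGAAAGC-3'

The product's 3' end on the top strand is position 90.
The reverse primer anneals to the top strand over positions 83–90, i.e. to GCTTTCCT.
Its sequence written 5'→3' is the reverse complement: AGGAAAGC.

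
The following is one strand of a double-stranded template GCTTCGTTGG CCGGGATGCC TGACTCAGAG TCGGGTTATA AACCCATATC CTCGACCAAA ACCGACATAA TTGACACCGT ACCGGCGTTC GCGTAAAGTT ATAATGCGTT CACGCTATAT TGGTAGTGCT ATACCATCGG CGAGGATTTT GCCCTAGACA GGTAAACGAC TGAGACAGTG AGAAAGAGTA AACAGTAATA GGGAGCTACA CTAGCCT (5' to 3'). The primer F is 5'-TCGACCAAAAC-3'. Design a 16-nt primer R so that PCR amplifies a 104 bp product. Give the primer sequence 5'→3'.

The forward primer binds at positions 52–62, so a 104 bp product ends at position 52 + 104 − 1 = 155.
The reverse primer anneals to the top strand over positions 140–155, i.e. to GCGAGGATTTTGCCCT.
Its sequence written 5'→3' is the reverse complement: AGGGCAAAATCCTCGC.

5'-AGGGCAAAATCCTCGC-3'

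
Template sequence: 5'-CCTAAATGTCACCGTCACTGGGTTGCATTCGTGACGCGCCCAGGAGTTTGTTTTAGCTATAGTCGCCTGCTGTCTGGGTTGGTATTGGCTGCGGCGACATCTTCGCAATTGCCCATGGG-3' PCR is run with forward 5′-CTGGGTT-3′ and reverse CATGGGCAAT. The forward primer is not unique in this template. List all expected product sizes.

The forward primer CTGGGTT matches the top strand at positions 18–24, 74–80.
The reverse primer's reverse complement is ATTGCCCATG, matching at positions 108–117.
Each forward site pairs with the reverse site to give a product ending at position 117: sizes 100, 44 bp.

100 bp, 44 bp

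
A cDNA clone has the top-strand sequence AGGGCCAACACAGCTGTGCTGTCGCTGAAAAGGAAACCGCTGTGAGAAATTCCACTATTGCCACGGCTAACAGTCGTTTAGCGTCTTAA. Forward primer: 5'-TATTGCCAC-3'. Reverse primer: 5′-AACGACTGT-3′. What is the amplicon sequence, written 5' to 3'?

The forward primer matches the template at positions 56–64.
Taking the reverse complement of AACGACTGT gives ACAGTCGTT, found at positions 70–78 on the template; the primer anneals here to the top strand with its 3' end pointing upstream.
The product is the template from position 56 through 78 (23 bp).

5'-TATTGCCACGGCTAACAGTCGTT-3'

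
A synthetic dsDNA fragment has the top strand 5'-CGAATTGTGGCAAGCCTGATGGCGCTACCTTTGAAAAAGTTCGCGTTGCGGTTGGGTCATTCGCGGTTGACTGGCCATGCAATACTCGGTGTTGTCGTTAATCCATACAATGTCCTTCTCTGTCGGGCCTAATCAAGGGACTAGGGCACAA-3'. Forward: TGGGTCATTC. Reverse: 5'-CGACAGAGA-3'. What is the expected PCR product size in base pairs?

73 bp

Forward primer TGGGTCATTC is found on the top strand at positions 53–62.
Taking the reverse complement of CGACAGAGA gives TCTCTGTCG, found at positions 117–125 on the template; the primer anneals here to the top strand with its 3' end pointing upstream.
Product length = (reverse-primer end) − (forward-primer start) + 1 = 125 − 53 + 1 = 73 bp.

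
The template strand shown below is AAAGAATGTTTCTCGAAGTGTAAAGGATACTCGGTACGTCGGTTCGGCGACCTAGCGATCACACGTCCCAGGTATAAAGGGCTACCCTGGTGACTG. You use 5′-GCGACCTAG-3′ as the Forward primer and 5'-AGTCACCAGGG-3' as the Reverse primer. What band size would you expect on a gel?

The forward primer matches the template at positions 47–55.
Taking the reverse complement of AGTCACCAGGG gives CCCTGGTGACT, found at positions 85–95 on the template; the primer anneals here to the top strand with its 3' end pointing upstream.
Product length = (reverse-primer end) − (forward-primer start) + 1 = 95 − 47 + 1 = 49 bp.

49 bp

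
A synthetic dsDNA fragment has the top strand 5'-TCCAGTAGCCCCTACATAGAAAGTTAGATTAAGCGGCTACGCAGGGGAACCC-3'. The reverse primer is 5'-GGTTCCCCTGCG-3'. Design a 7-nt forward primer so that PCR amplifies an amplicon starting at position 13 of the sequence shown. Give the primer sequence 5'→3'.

5'-TACATAG-3'

The reverse primer's reverse complement CGCAGGGGAACC matches the template at positions 40–51; the product starts at position 13.
The forward primer is identical to the top strand over positions 13–19: TACATAG.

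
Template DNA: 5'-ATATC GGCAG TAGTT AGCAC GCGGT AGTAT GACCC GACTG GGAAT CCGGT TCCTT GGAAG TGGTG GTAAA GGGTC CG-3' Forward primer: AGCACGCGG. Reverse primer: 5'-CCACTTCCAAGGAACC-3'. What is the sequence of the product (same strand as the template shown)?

Forward primer AGCACGCGG is found on the top strand at positions 16–24.
Reverse complement of the reverse primer: GGTTCCTTGGAAGTGG. This occurs on the top strand at positions 48–63.
The product is the template from position 16 through 63 (48 bp).

5'-AGCACGCGGTAGTATGACCCGACTGGGAATCCGGTTCCTTGGAAGTGG-3'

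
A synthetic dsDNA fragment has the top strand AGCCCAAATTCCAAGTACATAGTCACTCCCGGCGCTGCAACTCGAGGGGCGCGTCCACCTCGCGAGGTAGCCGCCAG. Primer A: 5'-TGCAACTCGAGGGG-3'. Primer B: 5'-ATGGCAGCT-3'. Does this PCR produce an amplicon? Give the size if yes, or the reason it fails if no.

No product — primer B has no binding site in the template.

Primer B (ATGGCAGCT) does not match the top strand, and its reverse complement AGCTGCCAT does not match either.
With no annealing site for primer B, no amplification occurs.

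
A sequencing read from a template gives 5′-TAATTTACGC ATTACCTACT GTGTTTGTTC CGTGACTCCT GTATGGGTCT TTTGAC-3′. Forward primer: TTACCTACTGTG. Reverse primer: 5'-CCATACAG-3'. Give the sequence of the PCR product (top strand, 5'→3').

Scanning the template, TTACCTACTGTG occurs at positions 12–23; this primer anneals to the bottom strand there with its 3' end pointing downstream.
Taking the reverse complement of CCATACAG gives CTGTATGG, found at positions 39–46 on the template; the primer anneals here to the top strand with its 3' end pointing upstream.
The product is the template from position 12 through 46 (35 bp).

5'-TTACCTACTGTGTTTGTTCCGTGACTCCTGTATGG-3'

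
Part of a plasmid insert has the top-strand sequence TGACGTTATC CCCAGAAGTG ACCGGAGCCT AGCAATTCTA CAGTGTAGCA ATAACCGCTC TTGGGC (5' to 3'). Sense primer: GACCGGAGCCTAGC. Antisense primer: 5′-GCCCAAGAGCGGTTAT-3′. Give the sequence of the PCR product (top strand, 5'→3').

5'-GACCGGAGCCTAGCAATTCTACAGTGTAGCAATAACCGCTCTTGGGC-3'

Forward primer GACCGGAGCCTAGC is found on the top strand at positions 20–33.
Taking the reverse complement of GCCCAAGAGCGGTTAT gives ATAACCGCTCTTGGGC, found at positions 51–66 on the template; the primer anneals here to the top strand with its 3' end pointing upstream.
The product is the template from position 20 through 66 (47 bp).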